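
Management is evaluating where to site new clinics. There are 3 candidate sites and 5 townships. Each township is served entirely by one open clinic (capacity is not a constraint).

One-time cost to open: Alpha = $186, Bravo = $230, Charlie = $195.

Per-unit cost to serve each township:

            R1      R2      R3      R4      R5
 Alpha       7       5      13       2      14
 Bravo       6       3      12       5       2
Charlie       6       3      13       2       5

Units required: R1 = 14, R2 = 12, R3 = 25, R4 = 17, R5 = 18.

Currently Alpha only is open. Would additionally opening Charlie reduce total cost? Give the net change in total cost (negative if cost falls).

Current service cost with {Alpha}: 769.
Adding Charlie: each township re-picks its cheapest; new service cost 569, saving 200.
Extra fixed cost: 195. Net change = 195 − 200 = -5.
(Totals: 955 → 950.)

Yes — net change −5 (cost falls by 5).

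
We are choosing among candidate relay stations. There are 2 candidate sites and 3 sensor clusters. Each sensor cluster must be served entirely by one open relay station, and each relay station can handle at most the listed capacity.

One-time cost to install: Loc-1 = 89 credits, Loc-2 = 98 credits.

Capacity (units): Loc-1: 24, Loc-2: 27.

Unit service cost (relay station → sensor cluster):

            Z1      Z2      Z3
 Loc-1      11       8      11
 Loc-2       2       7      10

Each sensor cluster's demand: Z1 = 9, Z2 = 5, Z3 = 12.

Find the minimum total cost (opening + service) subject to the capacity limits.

Minimum total cost: 271

Open {Loc-2}: Z1→Loc-2 2·9=18, Z2→Loc-2 7·5=35, Z3→Loc-2 10·12=120.
Loads: Loc-2 carries 26/27. Service 173; fixed 98; total 271.
Next best feasible plan costs 360.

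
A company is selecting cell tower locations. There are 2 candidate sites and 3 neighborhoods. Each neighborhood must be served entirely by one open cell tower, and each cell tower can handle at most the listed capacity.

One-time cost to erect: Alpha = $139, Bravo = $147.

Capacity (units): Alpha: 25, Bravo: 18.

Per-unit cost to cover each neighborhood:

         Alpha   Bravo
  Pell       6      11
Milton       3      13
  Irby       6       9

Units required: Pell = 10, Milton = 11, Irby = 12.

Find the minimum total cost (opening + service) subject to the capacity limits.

Minimum total cost: 487

Open {Alpha, Bravo}: Pell→Alpha 6·10=60, Milton→Alpha 3·11=33, Irby→Bravo 9·12=108.
Loads: Alpha carries 21/25, Bravo carries 12/18. Service 201; fixed 286; total 487.
Next best feasible plan costs 501.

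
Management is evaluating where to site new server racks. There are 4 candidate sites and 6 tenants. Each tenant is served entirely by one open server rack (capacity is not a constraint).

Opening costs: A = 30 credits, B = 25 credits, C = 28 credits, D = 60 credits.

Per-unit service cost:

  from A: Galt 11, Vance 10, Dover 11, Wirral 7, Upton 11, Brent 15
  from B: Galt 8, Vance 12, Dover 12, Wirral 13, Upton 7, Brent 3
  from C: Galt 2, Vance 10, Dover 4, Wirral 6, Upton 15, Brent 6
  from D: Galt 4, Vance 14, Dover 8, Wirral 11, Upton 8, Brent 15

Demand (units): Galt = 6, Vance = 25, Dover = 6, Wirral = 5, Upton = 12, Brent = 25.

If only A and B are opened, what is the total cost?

Total cost: 613

Each tenant is assigned to its cheapest site among the open ones.
{A, B}: Galt→B 8·6=48, Vance→A 10·25=250, Dover→A 11·6=66, Wirral→A 7·5=35, Upton→B 7·12=84, Brent→B 3·25=75. Service 558; fixed 55; total 613.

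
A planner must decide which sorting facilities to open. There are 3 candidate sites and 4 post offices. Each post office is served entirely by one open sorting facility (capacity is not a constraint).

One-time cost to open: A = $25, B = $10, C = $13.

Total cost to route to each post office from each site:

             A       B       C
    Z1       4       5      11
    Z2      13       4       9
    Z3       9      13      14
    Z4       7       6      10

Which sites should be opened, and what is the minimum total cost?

Open B only; minimum total cost 38.

For any fixed open set, each post office goes to its cheapest open site; total = fixed + service.
{B}: Z1→B 5, Z2→B 4, Z3→B 13, Z4→B 6. Service 28; fixed 10; total 38.
{B, C}: service 28 + fixed 23 = 51
{C}: Z1→C 11, Z2→C 9, Z3→C 14, Z4→C 10. Service 44; fixed 13; total 57.
{A, B, C}: service 23 + fixed 48 = 71
No other subset beats 38.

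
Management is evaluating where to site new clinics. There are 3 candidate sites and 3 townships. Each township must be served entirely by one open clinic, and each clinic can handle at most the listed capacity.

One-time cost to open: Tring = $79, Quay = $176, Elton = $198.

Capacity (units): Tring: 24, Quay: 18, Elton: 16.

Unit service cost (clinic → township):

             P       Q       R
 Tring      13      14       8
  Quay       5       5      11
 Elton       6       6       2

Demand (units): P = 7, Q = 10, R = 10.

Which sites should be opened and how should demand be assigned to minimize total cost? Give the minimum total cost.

Minimum total cost: 420

Open {Tring, Quay}: P→Quay 5·7=35, Q→Quay 5·10=50, R→Tring 8·10=80.
Loads: Tring carries 10/24, Quay carries 17/18. Service 165; fixed 255; total 420.
Next best feasible plan costs 476.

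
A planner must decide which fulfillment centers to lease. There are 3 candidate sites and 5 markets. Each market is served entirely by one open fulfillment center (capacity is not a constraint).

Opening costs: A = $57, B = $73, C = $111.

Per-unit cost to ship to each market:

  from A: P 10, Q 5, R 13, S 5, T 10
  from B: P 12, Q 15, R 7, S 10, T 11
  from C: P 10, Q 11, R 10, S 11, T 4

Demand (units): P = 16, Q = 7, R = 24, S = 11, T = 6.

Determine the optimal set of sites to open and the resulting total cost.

For any fixed open set, each market goes to its cheapest open site; total = fixed + service.
{A, B}: P→A 10·16=160, Q→A 5·7=35, R→B 7·24=168, S→A 5·11=55, T→A 10·6=60. Service 478; fixed 130; total 608.
{A}: P→A 10·16=160, Q→A 5·7=35, R→A 13·24=312, S→A 5·11=55, T→A 10·6=60. Service 622; fixed 57; total 679.
{A, C}: P→A 10·16=160, Q→A 5·7=35, R→C 10·24=240, S→A 5·11=55, T→C 4·6=24. Service 514; fixed 168; total 682.
{A, B, C}: service 442 + fixed 241 = 683
No other subset beats 608.

Open A and B; minimum total cost 608.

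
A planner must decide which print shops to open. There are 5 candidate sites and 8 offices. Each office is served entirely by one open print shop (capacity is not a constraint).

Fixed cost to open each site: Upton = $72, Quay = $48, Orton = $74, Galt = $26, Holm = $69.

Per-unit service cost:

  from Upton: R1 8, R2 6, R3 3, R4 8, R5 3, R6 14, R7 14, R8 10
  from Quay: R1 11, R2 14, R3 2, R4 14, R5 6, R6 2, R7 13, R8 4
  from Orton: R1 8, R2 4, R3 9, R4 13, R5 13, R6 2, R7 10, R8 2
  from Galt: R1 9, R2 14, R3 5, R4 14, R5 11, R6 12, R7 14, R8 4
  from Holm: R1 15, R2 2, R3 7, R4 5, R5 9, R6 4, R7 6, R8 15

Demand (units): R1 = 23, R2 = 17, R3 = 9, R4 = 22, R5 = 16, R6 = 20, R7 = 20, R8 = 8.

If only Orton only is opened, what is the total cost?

Each office is assigned to its cheapest site among the open ones.
{Orton}: R1→Orton 8·23=184, R2→Orton 4·17=68, R3→Orton 9·9=81, R4→Orton 13·22=286, R5→Orton 13·16=208, R6→Orton 2·20=40, R7→Orton 10·20=200, R8→Orton 2·8=16. Service 1083; fixed 74; total 1157.

Total cost: 1157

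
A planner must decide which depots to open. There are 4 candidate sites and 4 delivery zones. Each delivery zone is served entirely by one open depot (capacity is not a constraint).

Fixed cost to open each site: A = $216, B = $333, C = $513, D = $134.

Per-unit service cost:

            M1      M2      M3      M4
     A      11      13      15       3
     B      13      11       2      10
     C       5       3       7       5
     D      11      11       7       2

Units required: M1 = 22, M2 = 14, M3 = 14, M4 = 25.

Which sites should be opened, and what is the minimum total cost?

For any fixed open set, each delivery zone goes to its cheapest open site; total = fixed + service.
{D}: M1→D 11·22=242, M2→D 11·14=154, M3→D 7·14=98, M4→D 2·25=50. Service 544; fixed 134; total 678.
{C}: service 375 + fixed 513 = 888
{A, D}: M1→A 11·22=242, M2→D 11·14=154, M3→D 7·14=98, M4→D 2·25=50. Service 544; fixed 350; total 894.
{A, B, C, D}: service 230 + fixed 1196 = 1426
No other subset beats 678.

Open D only; minimum total cost 678.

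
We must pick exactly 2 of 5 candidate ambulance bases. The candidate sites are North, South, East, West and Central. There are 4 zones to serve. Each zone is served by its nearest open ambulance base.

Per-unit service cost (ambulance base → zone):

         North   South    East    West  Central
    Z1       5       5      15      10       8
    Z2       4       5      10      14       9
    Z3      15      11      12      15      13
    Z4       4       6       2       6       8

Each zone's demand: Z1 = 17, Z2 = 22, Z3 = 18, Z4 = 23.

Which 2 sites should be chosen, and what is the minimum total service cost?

Choose North and East; total service cost 435.

With exactly 2 open, each zone uses its cheapest among the chosen.
{North, East}: Z1→North 5·17=85, Z2→North 4·22=88, Z3→East 12·18=216, Z4→East 2·23=46. Service cost 435.
{South, East}: service cost 439
{North, South}: service cost 463
Among all 10 size-2 choices, {North, East} is lowest.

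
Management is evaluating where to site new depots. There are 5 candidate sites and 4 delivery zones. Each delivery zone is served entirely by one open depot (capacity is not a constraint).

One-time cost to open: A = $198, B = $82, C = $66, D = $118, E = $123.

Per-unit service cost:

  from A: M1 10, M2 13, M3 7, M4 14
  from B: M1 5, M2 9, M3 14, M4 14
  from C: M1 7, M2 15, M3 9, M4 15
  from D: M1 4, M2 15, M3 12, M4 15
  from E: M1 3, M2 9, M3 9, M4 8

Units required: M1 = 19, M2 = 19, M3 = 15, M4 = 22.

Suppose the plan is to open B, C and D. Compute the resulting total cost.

Each delivery zone is assigned to its cheapest site among the open ones.
{B, C, D}: M1→D 4·19=76, M2→B 9·19=171, M3→C 9·15=135, M4→B 14·22=308. Service 690; fixed 266; total 956.

Total cost: 956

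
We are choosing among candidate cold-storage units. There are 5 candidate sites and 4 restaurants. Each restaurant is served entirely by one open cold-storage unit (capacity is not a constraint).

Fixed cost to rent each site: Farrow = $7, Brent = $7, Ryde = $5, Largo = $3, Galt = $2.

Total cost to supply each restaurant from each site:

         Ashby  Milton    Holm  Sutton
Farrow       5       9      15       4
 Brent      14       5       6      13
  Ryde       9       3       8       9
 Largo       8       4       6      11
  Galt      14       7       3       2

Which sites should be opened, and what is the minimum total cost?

Open Largo and Galt; minimum total cost 22.

For any fixed open set, each restaurant goes to its cheapest open site; total = fixed + service.
{Largo, Galt}: Ashby→Largo 8, Milton→Largo 4, Holm→Galt 3, Sutton→Galt 2. Service 17; fixed 5; total 22.
{Ryde, Galt}: service 17 + fixed 7 = 24
{Farrow, Largo, Galt}: service 14 + fixed 12 = 26
{Farrow, Brent, Ryde, Largo, Galt}: service 13 + fixed 24 = 37
No other subset beats 22.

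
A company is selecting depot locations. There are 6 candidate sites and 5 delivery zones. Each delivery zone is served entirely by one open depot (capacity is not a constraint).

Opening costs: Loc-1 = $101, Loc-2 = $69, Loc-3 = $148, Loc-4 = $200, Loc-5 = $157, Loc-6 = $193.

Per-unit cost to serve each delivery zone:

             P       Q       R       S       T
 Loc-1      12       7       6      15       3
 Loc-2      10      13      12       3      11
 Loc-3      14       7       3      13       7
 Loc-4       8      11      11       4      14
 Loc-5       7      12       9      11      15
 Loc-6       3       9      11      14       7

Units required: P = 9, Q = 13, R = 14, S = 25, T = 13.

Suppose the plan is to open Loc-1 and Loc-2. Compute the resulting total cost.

Total cost: 549

Each delivery zone is assigned to its cheapest site among the open ones.
{Loc-1, Loc-2}: P→Loc-2 10·9=90, Q→Loc-1 7·13=91, R→Loc-1 6·14=84, S→Loc-2 3·25=75, T→Loc-1 3·13=39. Service 379; fixed 170; total 549.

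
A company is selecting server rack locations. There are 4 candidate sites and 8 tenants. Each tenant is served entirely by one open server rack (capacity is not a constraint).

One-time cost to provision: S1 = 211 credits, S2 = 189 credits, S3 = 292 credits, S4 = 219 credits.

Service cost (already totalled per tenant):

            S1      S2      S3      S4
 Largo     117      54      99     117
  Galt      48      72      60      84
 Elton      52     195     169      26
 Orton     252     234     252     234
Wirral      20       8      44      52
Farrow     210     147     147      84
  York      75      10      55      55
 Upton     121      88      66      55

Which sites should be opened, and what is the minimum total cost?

Open S4 only; minimum total cost 926.

For any fixed open set, each tenant goes to its cheapest open site; total = fixed + service.
{S4}: Largo→S4 117, Galt→S4 84, Elton→S4 26, Orton→S4 234, Wirral→S4 52, Farrow→S4 84, York→S4 55, Upton→S4 55. Service 707; fixed 219; total 926.
{S2, S4}: Largo→S2 54, Galt→S2 72, Elton→S4 26, Orton→S2 234, Wirral→S2 8, Farrow→S4 84, York→S2 10, Upton→S4 55. Service 543; fixed 408; total 951.
{S2}: service 808 + fixed 189 = 997
{S1, S2, S3, S4}: service 519 + fixed 911 = 1430
No other subset beats 926.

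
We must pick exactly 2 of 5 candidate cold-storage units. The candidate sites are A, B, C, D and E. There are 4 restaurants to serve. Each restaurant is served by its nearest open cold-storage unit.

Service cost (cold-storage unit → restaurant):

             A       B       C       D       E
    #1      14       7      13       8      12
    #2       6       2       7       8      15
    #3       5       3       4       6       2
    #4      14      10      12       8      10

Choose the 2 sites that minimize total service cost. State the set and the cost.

With exactly 2 open, each restaurant uses its cheapest among the chosen.
{B, D}: #1→B 7, #2→B 2, #3→B 3, #4→D 8. Service cost 20.
{B, E}: service cost 21
{A, B}: service cost 22
Among all 10 size-2 choices, {B, D} is lowest.

Choose B and D; total service cost 20.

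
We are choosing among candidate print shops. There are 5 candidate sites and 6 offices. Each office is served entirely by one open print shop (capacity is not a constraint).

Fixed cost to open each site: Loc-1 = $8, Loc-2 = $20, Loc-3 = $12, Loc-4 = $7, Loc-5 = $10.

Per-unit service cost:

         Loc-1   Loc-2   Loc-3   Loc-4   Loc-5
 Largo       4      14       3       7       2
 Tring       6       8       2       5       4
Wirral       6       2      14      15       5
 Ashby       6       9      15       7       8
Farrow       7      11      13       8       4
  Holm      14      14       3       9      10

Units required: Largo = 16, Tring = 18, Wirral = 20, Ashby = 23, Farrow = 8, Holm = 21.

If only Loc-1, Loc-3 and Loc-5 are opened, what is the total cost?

Each office is assigned to its cheapest site among the open ones.
{Loc-1, Loc-3, Loc-5}: Largo→Loc-5 2·16=32, Tring→Loc-3 2·18=36, Wirral→Loc-5 5·20=100, Ashby→Loc-1 6·23=138, Farrow→Loc-5 4·8=32, Holm→Loc-3 3·21=63. Service 401; fixed 30; total 431.

Total cost: 431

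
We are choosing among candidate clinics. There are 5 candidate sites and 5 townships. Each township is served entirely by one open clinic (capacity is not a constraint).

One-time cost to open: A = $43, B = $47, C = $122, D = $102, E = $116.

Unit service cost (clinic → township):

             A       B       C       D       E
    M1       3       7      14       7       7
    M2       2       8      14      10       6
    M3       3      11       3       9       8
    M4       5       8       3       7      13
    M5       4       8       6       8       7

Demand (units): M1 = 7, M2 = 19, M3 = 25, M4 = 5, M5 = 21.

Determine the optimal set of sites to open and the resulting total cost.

For any fixed open set, each township goes to its cheapest open site; total = fixed + service.
{A}: M1→A 3·7=21, M2→A 2·19=38, M3→A 3·25=75, M4→A 5·5=25, M5→A 4·21=84. Service 243; fixed 43; total 286.
{A, B}: M1→A 3·7=21, M2→A 2·19=38, M3→A 3·25=75, M4→A 5·5=25, M5→A 4·21=84. Service 243; fixed 90; total 333.
{A, D}: M1→A 3·7=21, M2→A 2·19=38, M3→A 3·25=75, M4→A 5·5=25, M5→A 4·21=84. Service 243; fixed 145; total 388.
{A, B, C, D, E}: service 233 + fixed 430 = 663
No other subset beats 286.

Open A only; minimum total cost 286.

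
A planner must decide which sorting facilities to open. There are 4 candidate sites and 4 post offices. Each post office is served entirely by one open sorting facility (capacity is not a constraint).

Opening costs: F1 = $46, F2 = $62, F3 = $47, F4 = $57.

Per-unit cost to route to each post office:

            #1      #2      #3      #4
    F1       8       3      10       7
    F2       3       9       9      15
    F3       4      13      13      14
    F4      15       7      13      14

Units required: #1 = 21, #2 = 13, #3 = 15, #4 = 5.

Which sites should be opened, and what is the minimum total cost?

Open F1 and F2; minimum total cost 380.

For any fixed open set, each post office goes to its cheapest open site; total = fixed + service.
{F1, F2}: #1→F2 3·21=63, #2→F1 3·13=39, #3→F2 9·15=135, #4→F1 7·5=35. Service 272; fixed 108; total 380.
{F1, F3}: #1→F3 4·21=84, #2→F1 3·13=39, #3→F1 10·15=150, #4→F1 7·5=35. Service 308; fixed 93; total 401.
{F1, F2, F3}: service 272 + fixed 155 = 427
{F1, F2, F3, F4}: service 272 + fixed 212 = 484
No other subset beats 380.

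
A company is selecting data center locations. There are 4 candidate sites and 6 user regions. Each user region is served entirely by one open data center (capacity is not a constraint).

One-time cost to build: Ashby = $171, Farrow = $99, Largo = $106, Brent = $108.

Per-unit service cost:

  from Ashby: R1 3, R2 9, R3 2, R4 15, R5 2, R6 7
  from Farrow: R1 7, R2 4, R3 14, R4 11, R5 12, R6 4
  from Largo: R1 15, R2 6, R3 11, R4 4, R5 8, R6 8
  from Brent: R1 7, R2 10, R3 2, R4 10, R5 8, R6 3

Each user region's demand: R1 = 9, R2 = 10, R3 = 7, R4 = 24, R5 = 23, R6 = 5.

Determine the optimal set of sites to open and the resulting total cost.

Open Ashby and Largo; minimum total cost 555.

For any fixed open set, each user region goes to its cheapest open site; total = fixed + service.
{Ashby, Largo}: R1→Ashby 3·9=27, R2→Largo 6·10=60, R3→Ashby 2·7=14, R4→Largo 4·24=96, R5→Ashby 2·23=46, R6→Ashby 7·5=35. Service 278; fixed 277; total 555.
{Ashby, Farrow, Largo}: R1→Ashby 3·9=27, R2→Farrow 4·10=40, R3→Ashby 2·7=14, R4→Largo 4·24=96, R5→Ashby 2·23=46, R6→Farrow 4·5=20. Service 243; fixed 376; total 619.
{Ashby, Largo, Brent}: service 258 + fixed 385 = 643
{Ashby, Farrow, Largo, Brent}: service 238 + fixed 484 = 722
No other subset beats 555.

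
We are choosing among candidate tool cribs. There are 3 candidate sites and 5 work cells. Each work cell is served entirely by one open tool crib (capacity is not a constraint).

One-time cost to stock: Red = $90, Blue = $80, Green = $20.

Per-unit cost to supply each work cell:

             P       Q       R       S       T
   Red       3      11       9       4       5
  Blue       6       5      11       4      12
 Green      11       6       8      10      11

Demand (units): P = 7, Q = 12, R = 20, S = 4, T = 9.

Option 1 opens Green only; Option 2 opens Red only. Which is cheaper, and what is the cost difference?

Option 1: {Green}: P→Green 11·7=77, Q→Green 6·12=72, R→Green 8·20=160, S→Green 10·4=40, T→Green 11·9=99. Service 448; fixed 20; total 468.
Option 2: {Red}: P→Red 3·7=21, Q→Red 11·12=132, R→Red 9·20=180, S→Red 4·4=16, T→Red 5·9=45. Service 394; fixed 90; total 484.
Difference: |468 − 484| = 16.

Option 1 is cheaper by 16.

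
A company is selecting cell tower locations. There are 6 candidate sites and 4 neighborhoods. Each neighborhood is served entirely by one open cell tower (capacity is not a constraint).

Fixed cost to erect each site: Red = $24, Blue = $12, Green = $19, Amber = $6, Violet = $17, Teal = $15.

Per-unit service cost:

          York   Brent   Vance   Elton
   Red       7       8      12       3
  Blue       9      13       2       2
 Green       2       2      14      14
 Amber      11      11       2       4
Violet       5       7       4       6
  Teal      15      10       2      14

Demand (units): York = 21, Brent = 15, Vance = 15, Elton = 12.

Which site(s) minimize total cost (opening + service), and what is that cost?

Open Blue and Green; minimum total cost 157.

For any fixed open set, each neighborhood goes to its cheapest open site; total = fixed + service.
{Blue, Green}: York→Green 2·21=42, Brent→Green 2·15=30, Vance→Blue 2·15=30, Elton→Blue 2·12=24. Service 126; fixed 31; total 157.
{Blue, Green, Amber}: service 126 + fixed 37 = 163
{Blue, Green, Teal}: service 126 + fixed 46 = 172
{Red, Blue, Green, Amber, Violet, Teal}: York→Green 2·21=42, Brent→Green 2·15=30, Vance→Blue 2·15=30, Elton→Blue 2·12=24. Service 126; fixed 93; total 219.
No other subset beats 157.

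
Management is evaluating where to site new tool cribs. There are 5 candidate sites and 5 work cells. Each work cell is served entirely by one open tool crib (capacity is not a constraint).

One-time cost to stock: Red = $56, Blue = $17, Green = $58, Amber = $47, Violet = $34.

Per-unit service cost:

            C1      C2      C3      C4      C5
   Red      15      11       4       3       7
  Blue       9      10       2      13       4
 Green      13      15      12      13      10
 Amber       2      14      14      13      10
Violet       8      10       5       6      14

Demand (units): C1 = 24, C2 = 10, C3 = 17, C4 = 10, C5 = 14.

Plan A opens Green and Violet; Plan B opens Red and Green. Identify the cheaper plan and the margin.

Plan A is cheaper by 63.

Plan A: {Green, Violet}: C1→Violet 8·24=192, C2→Violet 10·10=100, C3→Violet 5·17=85, C4→Violet 6·10=60, C5→Green 10·14=140. Service 577; fixed 92; total 669.
Plan B: {Red, Green}: C1→Green 13·24=312, C2→Red 11·10=110, C3→Red 4·17=68, C4→Red 3·10=30, C5→Red 7·14=98. Service 618; fixed 114; total 732.
Difference: |669 − 732| = 63.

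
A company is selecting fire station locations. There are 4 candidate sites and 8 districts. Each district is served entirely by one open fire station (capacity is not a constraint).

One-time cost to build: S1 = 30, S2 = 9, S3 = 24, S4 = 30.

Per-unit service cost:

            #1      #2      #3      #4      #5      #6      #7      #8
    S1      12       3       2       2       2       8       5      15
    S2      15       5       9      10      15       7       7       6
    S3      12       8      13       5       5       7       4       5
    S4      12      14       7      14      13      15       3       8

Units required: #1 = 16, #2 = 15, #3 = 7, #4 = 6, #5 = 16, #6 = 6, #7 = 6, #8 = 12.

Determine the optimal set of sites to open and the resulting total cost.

Open S1 and S3; minimum total cost 475.

For any fixed open set, each district goes to its cheapest open site; total = fixed + service.
{S1, S3}: #1→S1 12·16=192, #2→S1 3·15=45, #3→S1 2·7=14, #4→S1 2·6=12, #5→S1 2·16=32, #6→S3 7·6=42, #7→S3 4·6=24, #8→S3 5·12=60. Service 421; fixed 54; total 475.
{S1, S2}: #1→S1 12·16=192, #2→S1 3·15=45, #3→S1 2·7=14, #4→S1 2·6=12, #5→S1 2·16=32, #6→S2 7·6=42, #7→S1 5·6=30, #8→S2 6·12=72. Service 439; fixed 39; total 478.
{S1, S2, S3}: #1→S1 12·16=192, #2→S1 3·15=45, #3→S1 2·7=14, #4→S1 2·6=12, #5→S1 2·16=32, #6→S2 7·6=42, #7→S3 4·6=24, #8→S3 5·12=60. Service 421; fixed 63; total 484.
{S1, S2, S3, S4}: service 415 + fixed 93 = 508
No other subset beats 475.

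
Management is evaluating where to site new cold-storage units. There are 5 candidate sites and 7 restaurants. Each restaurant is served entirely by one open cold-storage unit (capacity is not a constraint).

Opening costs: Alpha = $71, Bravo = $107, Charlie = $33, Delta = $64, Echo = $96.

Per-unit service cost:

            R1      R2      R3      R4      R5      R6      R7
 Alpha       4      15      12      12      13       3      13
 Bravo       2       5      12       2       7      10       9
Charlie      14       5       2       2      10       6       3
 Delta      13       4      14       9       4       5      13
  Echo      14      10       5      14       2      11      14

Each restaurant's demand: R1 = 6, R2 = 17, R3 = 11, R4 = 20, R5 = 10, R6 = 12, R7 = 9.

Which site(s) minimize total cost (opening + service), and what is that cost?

Open Alpha, Charlie and Delta; minimum total cost 425.

For any fixed open set, each restaurant goes to its cheapest open site; total = fixed + service.
{Alpha, Charlie, Delta}: R1→Alpha 4·6=24, R2→Delta 4·17=68, R3→Charlie 2·11=22, R4→Charlie 2·20=40, R5→Delta 4·10=40, R6→Alpha 3·12=36, R7→Charlie 3·9=27. Service 257; fixed 168; total 425.
{Charlie, Delta}: service 335 + fixed 97 = 432
{Alpha, Charlie}: service 334 + fixed 104 = 438
{Alpha, Bravo, Charlie, Delta, Echo}: R1→Bravo 2·6=12, R2→Delta 4·17=68, R3→Charlie 2·11=22, R4→Bravo 2·20=40, R5→Echo 2·10=20, R6→Alpha 3·12=36, R7→Charlie 3·9=27. Service 225; fixed 371; total 596.
No other subset beats 425.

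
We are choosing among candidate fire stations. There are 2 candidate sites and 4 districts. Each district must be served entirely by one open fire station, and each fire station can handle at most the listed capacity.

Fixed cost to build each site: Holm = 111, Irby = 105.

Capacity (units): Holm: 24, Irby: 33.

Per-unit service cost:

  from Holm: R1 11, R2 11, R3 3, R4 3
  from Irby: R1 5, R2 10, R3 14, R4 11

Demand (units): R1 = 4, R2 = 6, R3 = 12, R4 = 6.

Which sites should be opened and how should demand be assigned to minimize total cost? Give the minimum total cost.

Minimum total cost: 350

Open {Holm, Irby}: R1→Irby 5·4=20, R2→Irby 10·6=60, R3→Holm 3·12=36, R4→Holm 3·6=18.
Loads: Holm carries 18/24, Irby carries 10/33. Service 134; fixed 216; total 350.
Next best feasible plan costs 356.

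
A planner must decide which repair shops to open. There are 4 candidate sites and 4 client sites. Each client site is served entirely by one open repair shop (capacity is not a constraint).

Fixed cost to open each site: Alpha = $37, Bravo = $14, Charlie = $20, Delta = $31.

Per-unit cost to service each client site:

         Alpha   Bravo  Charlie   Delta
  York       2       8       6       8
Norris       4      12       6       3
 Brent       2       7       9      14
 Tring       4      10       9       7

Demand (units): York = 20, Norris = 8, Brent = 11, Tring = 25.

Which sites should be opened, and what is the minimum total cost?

Open Alpha only; minimum total cost 231.

For any fixed open set, each client site goes to its cheapest open site; total = fixed + service.
{Alpha}: York→Alpha 2·20=40, Norris→Alpha 4·8=32, Brent→Alpha 2·11=22, Tring→Alpha 4·25=100. Service 194; fixed 37; total 231.
{Alpha, Bravo}: service 194 + fixed 51 = 245
{Alpha, Charlie}: service 194 + fixed 57 = 251
{Alpha, Bravo, Charlie, Delta}: service 186 + fixed 102 = 288
No other subset beats 231.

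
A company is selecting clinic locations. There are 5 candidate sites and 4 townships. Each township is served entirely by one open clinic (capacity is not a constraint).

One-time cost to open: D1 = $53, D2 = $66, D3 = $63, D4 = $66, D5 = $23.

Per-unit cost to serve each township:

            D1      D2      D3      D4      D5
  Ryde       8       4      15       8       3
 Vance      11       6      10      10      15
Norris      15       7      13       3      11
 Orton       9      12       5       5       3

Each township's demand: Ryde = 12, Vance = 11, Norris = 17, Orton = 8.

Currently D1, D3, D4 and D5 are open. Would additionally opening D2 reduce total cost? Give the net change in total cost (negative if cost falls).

Current service cost with {D1, D3, D4, D5}: 221.
Adding D2: each township re-picks its cheapest; new service cost 177, saving 44.
Extra fixed cost: 66. Net change = 66 − 44 = 22.
(Totals: 426 → 448.)

No — net change +22 (cost rises by 22).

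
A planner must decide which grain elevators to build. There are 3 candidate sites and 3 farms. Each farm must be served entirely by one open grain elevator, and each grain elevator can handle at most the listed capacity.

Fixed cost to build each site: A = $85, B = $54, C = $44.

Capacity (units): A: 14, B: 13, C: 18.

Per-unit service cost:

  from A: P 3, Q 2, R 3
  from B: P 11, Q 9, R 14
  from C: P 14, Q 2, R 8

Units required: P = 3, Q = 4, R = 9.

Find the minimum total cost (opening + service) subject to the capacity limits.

Open {C}: P→C 14·3=42, Q→C 2·4=8, R→C 8·9=72.
Loads: C carries 16/18. Service 122; fixed 44; total 166.
Next best feasible plan costs 173.

Minimum total cost: 166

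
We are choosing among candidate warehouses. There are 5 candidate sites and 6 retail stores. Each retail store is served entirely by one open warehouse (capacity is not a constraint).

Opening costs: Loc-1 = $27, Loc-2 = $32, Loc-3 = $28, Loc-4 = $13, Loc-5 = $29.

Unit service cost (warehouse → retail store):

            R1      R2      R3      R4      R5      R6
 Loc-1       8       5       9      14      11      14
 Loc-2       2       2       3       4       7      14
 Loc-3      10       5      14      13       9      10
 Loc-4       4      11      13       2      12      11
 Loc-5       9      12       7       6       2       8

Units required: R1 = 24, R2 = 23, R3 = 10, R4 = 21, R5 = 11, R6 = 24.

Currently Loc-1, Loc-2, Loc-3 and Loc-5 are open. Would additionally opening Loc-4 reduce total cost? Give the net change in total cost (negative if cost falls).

Yes — net change −29 (cost falls by 29).

Current service cost with {Loc-1, Loc-2, Loc-3, Loc-5}: 422.
Adding Loc-4: each retail store re-picks its cheapest; new service cost 380, saving 42.
Extra fixed cost: 13. Net change = 13 − 42 = -29.
(Totals: 538 → 509.)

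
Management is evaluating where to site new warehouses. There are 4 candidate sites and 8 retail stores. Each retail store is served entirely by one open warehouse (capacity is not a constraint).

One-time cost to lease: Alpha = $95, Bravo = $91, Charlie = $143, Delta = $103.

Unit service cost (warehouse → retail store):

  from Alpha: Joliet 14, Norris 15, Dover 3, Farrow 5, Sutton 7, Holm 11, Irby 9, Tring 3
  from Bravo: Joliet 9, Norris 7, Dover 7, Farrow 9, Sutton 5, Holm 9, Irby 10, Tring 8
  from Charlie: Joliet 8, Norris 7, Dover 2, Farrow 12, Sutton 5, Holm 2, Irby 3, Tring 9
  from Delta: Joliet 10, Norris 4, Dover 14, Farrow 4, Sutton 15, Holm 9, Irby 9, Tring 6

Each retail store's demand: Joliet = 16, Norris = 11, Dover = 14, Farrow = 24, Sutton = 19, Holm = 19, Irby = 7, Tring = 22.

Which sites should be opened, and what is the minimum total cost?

For any fixed open set, each retail store goes to its cheapest open site; total = fixed + service.
{Alpha, Charlie}: Joliet→Charlie 8·16=128, Norris→Charlie 7·11=77, Dover→Charlie 2·14=28, Farrow→Alpha 5·24=120, Sutton→Charlie 5·19=95, Holm→Charlie 2·19=38, Irby→Charlie 3·7=21, Tring→Alpha 3·22=66. Service 573; fixed 238; total 811.
{Charlie, Delta}: service 582 + fixed 246 = 828
{Alpha, Charlie, Delta}: Joliet→Charlie 8·16=128, Norris→Delta 4·11=44, Dover→Charlie 2·14=28, Farrow→Delta 4·24=96, Sutton→Charlie 5·19=95, Holm→Charlie 2·19=38, Irby→Charlie 3·7=21, Tring→Alpha 3·22=66. Service 516; fixed 341; total 857.
{Alpha, Bravo, Charlie, Delta}: Joliet→Charlie 8·16=128, Norris→Delta 4·11=44, Dover→Charlie 2·14=28, Farrow→Delta 4·24=96, Sutton→Bravo 5·19=95, Holm→Charlie 2·19=38, Irby→Charlie 3·7=21, Tring→Alpha 3·22=66. Service 516; fixed 432; total 948.
(All 15 nonempty subsets were checked; Alpha and Charlie is lowest.)

Open Alpha and Charlie; minimum total cost 811.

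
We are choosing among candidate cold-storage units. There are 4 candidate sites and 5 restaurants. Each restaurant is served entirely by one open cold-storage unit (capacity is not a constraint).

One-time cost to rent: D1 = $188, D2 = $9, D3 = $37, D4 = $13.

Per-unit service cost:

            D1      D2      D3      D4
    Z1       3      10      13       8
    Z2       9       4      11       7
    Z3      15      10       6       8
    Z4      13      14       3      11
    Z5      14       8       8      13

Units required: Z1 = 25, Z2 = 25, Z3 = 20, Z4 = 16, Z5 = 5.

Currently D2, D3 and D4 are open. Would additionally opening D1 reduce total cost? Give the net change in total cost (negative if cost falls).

No — net change +63 (cost rises by 63).

Current service cost with {D2, D3, D4}: 508.
Adding D1: each restaurant re-picks its cheapest; new service cost 383, saving 125.
Extra fixed cost: 188. Net change = 188 − 125 = 63.
(Totals: 567 → 630.)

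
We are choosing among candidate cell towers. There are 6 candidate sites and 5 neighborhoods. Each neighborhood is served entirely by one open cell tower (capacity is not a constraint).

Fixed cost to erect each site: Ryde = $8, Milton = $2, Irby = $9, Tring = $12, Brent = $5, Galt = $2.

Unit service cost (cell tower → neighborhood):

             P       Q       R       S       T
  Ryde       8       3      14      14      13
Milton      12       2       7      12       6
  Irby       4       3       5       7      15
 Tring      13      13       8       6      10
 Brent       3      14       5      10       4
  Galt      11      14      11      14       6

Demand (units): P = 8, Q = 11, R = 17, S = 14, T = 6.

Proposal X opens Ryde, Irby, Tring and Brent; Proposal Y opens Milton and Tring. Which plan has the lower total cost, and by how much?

Proposal X is cheaper by 87.

Proposal X: {Ryde, Irby, Tring, Brent}: P→Brent 3·8=24, Q→Ryde 3·11=33, R→Irby 5·17=85, S→Tring 6·14=84, T→Brent 4·6=24. Service 250; fixed 34; total 284.
Proposal Y: {Milton, Tring}: P→Milton 12·8=96, Q→Milton 2·11=22, R→Milton 7·17=119, S→Tring 6·14=84, T→Milton 6·6=36. Service 357; fixed 14; total 371.
Difference: |284 − 371| = 87.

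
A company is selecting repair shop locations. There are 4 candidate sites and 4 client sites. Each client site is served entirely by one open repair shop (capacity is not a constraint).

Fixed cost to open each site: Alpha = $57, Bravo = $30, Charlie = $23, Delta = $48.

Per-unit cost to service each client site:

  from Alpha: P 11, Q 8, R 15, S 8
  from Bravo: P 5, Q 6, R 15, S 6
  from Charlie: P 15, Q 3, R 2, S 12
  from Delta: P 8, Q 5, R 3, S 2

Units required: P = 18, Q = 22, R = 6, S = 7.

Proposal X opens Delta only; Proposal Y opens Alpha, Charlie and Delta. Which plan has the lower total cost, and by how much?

Proposal X: {Delta}: P→Delta 8·18=144, Q→Delta 5·22=110, R→Delta 3·6=18, S→Delta 2·7=14. Service 286; fixed 48; total 334.
Proposal Y: {Alpha, Charlie, Delta}: P→Delta 8·18=144, Q→Charlie 3·22=66, R→Charlie 2·6=12, S→Delta 2·7=14. Service 236; fixed 128; total 364.
Difference: |334 − 364| = 30.

Proposal X is cheaper by 30.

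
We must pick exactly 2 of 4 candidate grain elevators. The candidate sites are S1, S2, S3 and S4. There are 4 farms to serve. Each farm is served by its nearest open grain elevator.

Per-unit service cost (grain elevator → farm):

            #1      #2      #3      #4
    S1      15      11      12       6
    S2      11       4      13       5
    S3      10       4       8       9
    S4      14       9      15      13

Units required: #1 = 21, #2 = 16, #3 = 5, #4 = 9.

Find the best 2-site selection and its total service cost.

With exactly 2 open, each farm uses its cheapest among the chosen.
{S2, S3}: #1→S3 10·21=210, #2→S2 4·16=64, #3→S3 8·5=40, #4→S2 5·9=45. Service cost 359.
{S1, S3}: service cost 368
{S3, S4}: service cost 395
Among all 6 size-2 choices, {S2, S3} is lowest.

Choose S2 and S3; total service cost 359.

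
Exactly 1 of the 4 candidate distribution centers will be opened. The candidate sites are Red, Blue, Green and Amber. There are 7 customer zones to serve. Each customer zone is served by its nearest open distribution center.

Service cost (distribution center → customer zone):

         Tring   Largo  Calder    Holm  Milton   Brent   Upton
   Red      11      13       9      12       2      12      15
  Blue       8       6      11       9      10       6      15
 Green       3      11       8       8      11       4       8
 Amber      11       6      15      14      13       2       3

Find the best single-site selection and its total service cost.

Choose Green only; total service cost 53.

With exactly 1 open, each customer zone uses its cheapest among the chosen.
{Green}: Tring→Green 3, Largo→Green 11, Calder→Green 8, Holm→Green 8, Milton→Green 11, Brent→Green 4, Upton→Green 8. Service cost 53.
{Amber}: service cost 64
{Blue}: service cost 65
Among all 4 size-1 choices, {Green} is lowest.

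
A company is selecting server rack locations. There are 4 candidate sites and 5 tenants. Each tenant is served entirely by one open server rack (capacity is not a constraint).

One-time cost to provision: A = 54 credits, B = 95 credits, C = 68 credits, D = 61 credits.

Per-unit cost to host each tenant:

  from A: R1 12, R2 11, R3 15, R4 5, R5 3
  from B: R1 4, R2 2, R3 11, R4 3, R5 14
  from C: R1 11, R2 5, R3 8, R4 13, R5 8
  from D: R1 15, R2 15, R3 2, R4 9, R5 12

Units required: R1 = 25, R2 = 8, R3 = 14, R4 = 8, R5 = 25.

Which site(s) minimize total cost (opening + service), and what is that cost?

For any fixed open set, each tenant goes to its cheapest open site; total = fixed + service.
{A, B, D}: R1→B 4·25=100, R2→B 2·8=16, R3→D 2·14=28, R4→B 3·8=24, R5→A 3·25=75. Service 243; fixed 210; total 453.
{A, B}: R1→B 4·25=100, R2→B 2·8=16, R3→B 11·14=154, R4→B 3·8=24, R5→A 3·25=75. Service 369; fixed 149; total 518.
{A, B, C, D}: service 243 + fixed 278 = 521
{A}: service 713 + fixed 54 = 767
No other subset beats 453.

Open A, B and D; minimum total cost 453.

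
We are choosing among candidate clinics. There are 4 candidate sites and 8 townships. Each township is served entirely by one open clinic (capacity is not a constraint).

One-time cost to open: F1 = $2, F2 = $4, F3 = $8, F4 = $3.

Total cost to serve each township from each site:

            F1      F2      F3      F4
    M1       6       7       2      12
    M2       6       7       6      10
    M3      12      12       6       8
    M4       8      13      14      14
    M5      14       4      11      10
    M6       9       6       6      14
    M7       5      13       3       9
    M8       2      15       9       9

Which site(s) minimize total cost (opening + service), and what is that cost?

Open F1, F2 and F3; minimum total cost 51.

For any fixed open set, each township goes to its cheapest open site; total = fixed + service.
{F1, F2, F3}: M1→F3 2, M2→F1 6, M3→F3 6, M4→F1 8, M5→F2 4, M6→F2 6, M7→F3 3, M8→F1 2. Service 37; fixed 14; total 51.
{F1, F2, F3, F4}: service 37 + fixed 17 = 54
{F1, F2, F4}: M1→F1 6, M2→F1 6, M3→F4 8, M4→F1 8, M5→F2 4, M6→F2 6, M7→F1 5, M8→F1 2. Service 45; fixed 9; total 54.
{F1}: service 62 + fixed 2 = 64
(All 15 nonempty subsets were checked; F1, F2 and F3 is lowest.)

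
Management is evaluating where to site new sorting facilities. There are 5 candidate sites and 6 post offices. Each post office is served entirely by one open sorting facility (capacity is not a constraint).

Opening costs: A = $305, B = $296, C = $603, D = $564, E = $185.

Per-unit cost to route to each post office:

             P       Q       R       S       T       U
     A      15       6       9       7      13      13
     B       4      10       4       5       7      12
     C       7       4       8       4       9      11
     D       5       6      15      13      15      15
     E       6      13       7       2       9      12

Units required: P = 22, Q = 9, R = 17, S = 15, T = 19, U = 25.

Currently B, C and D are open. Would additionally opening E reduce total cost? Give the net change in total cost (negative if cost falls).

No — net change +155 (cost rises by 155).

Current service cost with {B, C, D}: 660.
Adding E: each post office re-picks its cheapest; new service cost 630, saving 30.
Extra fixed cost: 185. Net change = 185 − 30 = 155.
(Totals: 2123 → 2278.)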